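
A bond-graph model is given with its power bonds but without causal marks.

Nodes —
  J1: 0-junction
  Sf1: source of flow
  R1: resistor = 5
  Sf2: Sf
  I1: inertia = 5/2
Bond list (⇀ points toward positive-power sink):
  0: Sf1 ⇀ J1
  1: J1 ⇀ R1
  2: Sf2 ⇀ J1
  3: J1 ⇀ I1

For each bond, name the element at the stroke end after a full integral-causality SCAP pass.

β0 →Sf1  (source Sf1 imposes f)
β2 →Sf2  (Sf2: flow source, stroke at near end)
β3 →I1  (prefer integral on I1)
β1 →J1  (J1: last free bond brings effort in)

#0 stroke→Sf1
#1 stroke→J1
#2 stroke→Sf2
#3 stroke→I1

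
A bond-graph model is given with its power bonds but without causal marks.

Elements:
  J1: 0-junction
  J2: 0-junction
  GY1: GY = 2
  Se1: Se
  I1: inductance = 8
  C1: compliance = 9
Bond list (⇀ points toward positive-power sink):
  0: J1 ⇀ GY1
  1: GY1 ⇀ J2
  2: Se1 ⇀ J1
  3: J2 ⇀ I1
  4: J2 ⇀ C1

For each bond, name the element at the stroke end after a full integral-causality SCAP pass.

b2 |J1  (Se1 (Se) sets effort on bond)
b0 |GY1  (0-jn J1 has e-setter on 2)
b1 |GY1  (GY1: gyrator matches bond 0)
b3 |I1  (I1: I, integral causality)
b4 |J2  (J2: last free bond brings effort in)

β0 |GY1
β1 |GY1
β2 |J1
β3 |I1
β4 |J2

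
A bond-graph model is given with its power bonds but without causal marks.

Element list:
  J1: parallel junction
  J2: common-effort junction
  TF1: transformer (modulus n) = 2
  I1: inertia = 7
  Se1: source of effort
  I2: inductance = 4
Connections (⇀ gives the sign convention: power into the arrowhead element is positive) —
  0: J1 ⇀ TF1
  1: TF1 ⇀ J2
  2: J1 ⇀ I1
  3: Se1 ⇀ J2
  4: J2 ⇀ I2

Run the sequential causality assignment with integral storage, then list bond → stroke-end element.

b3 |J2  (source Se1 imposes e)
b1 |TF1  (J2 effort already set via bond 3)
b4 |I2  (J2: bond 3 brought effort, rest push out)
b0 |J1  (TF1: transformer flips bond 1)
b2 |I1  (J1: bond 0 brought effort, rest push out)

β0 stroke at J1
β1 stroke at TF1
β2 stroke at I1
β3 stroke at J2
β4 stroke at I2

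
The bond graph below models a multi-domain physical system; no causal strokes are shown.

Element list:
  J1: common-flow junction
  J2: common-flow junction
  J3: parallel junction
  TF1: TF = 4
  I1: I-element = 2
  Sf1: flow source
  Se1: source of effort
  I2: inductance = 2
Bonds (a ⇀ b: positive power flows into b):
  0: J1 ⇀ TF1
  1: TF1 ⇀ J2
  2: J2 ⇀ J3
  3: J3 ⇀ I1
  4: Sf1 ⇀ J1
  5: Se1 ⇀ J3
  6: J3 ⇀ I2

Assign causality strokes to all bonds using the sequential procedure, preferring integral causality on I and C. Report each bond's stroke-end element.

bond 0 →J1
bond 1 →TF1
bond 2 →J2
bond 3 →I1
bond 4 →Sf1
bond 5 →J3
bond 6 →I2

b4 |Sf1  (Sf1 (Sf) sets flow on bond)
b5 |J3  (Se1 fixes effort; stroke away)
b0 |J1  (1-jn J1 has f-setter on 4)
b2 |J2  (0-jn J3 has e-setter on 5)
b3 |I1  (common-e at J3 fixed by 5)
b6 |I2  (J3: bond 5 brought effort, rest push out)
b1 |TF1  (TF1 one-in-one-out from 0)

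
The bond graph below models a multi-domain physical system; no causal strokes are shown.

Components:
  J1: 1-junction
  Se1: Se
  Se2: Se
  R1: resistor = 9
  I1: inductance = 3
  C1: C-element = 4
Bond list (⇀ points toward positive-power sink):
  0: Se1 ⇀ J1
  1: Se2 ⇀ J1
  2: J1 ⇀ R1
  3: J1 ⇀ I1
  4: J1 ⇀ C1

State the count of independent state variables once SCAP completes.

#0 →J1  (Se1: effort source, stroke at far end)
#1 →J1  (Se2 (Se) sets effort on bond)
#3 →I1  (I1: I, integral causality)
#2 →J1  (common-f at J1 fixed by 3)
#4 →J1  (common-f at J1 fixed by 3)

2  (C1, I1 all integral)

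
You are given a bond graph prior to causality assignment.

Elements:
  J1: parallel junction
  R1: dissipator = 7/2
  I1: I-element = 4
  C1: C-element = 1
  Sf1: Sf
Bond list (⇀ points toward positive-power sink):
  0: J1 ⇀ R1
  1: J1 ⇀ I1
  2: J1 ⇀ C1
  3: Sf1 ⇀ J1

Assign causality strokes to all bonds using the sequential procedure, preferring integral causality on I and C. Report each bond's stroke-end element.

bond 0 stroke→R1
bond 1 stroke→I1
bond 2 stroke→J1
bond 3 stroke→Sf1

bond 3 stroke→Sf1  (Sf1 fixes flow; stroke at Sf1)
bond 1 stroke→I1  (I1: I, integral causality)
bond 2 stroke→J1  (prefer integral on C1)
bond 0 stroke→R1  (0-jn J1 has e-setter on 2)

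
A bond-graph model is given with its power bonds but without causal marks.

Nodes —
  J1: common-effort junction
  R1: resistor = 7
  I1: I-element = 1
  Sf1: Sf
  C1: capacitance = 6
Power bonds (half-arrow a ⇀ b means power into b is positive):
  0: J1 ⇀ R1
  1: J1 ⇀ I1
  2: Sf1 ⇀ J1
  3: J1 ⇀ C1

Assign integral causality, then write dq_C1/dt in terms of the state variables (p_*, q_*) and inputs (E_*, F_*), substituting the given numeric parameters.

dq_C1/dt = F_Sf1 - p_I1 - q_C1/42

bond 2 →Sf1  (source Sf1 imposes f)
bond 1 →I1  (prefer integral on I1)
bond 3 →J1  (C1: C, integral causality)
bond 0 →R1  (J1: bond 3 brought effort, rest push out)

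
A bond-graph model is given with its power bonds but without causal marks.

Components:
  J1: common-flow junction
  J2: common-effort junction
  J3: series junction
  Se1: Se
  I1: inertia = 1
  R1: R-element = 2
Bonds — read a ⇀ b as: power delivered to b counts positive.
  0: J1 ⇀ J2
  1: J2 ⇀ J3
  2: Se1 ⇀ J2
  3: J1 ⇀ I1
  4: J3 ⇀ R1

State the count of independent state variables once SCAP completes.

1  (I1 all integral)

#2 stroke at J2  (Se1 (Se) sets effort on bond)
#0 stroke at J1  (J2: bond 2 brought effort, rest push out)
#1 stroke at J3  (0-jn J2 has e-setter on 2)
#4 stroke at R1  (closing 1-jn rule on J3)
#3 stroke at I1  (closing 1-jn rule on J1)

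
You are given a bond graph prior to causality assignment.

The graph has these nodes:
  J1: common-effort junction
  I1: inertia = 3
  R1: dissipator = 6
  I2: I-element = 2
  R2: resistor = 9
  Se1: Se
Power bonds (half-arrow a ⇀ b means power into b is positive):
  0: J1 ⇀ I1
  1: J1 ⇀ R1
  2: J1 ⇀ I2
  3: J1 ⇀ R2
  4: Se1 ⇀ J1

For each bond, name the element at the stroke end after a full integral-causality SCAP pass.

bond 0 →I1
bond 1 →R1
bond 2 →I2
bond 3 →R2
bond 4 →J1

b4 stroke→J1  (source Se1 imposes e)
b0 stroke→I1  (J1: bond 4 brought effort, rest push out)
b1 stroke→R1  (J1 effort already set via bond 4)
b2 stroke→I2  (common-e at J1 fixed by 4)
b3 stroke→R2  (J1: bond 4 brought effort, rest push out)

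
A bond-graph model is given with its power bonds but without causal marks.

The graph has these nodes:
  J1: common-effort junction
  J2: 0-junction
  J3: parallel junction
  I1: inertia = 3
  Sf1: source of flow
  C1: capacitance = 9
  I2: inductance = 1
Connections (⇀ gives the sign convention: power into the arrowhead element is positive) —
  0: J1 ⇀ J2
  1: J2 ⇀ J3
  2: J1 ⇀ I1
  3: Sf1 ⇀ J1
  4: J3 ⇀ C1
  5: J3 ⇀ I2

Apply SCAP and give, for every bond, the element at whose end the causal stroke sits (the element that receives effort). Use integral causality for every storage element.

β3 stroke→Sf1  (source Sf1 imposes f)
β2 stroke→I1  (I1: I, integral causality)
β0 stroke→J1  (J1: last free bond brings effort in)
β1 stroke→J2  (J2: last free bond brings effort in)
β4 stroke→J3  (C1 outputs effort q/C1)
β5 stroke→I2  (0-jn J3 has e-setter on 4)

bond 0 stroke→J1
bond 1 stroke→J2
bond 2 stroke→I1
bond 3 stroke→Sf1
bond 4 stroke→J3
bond 5 stroke→I2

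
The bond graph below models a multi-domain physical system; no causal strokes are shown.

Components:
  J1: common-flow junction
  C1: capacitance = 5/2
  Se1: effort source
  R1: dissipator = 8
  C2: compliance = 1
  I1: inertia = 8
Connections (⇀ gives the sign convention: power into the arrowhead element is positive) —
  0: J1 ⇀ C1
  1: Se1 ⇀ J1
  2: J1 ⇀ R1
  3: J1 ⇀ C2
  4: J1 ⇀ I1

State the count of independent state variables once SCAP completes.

3  (C1, C2, I1 all integral)

b1 →J1  (source Se1 imposes e)
b0 →J1  (C1 outputs effort q/C1)
b3 →J1  (C2 outputs effort q/C2)
b4 →I1  (prefer integral on I1)
b2 →J1  (1-jn J1 has f-setter on 4)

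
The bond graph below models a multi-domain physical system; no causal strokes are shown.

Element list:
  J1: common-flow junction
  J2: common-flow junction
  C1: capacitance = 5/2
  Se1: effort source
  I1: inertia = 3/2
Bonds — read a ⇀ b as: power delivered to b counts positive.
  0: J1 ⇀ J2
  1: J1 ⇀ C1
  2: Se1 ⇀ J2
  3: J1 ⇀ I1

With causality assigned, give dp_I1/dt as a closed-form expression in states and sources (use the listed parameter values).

dp_I1/dt = E_Se1 - 2*q_C1/5

bond 2 stroke at J2  (Se1 fixes effort; stroke away)
bond 0 stroke at J1  (closing 1-jn rule on J2)
bond 1 stroke at J1  (C1 outputs effort q/C1)
bond 3 stroke at I1  (J1 needs exactly one f-in)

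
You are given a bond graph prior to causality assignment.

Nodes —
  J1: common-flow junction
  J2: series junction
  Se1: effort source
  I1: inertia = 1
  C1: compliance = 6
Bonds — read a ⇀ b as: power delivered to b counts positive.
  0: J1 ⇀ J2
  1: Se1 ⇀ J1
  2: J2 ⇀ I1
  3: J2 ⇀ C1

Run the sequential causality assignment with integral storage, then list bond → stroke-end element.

#0 stroke→J2
#1 stroke→J1
#2 stroke→I1
#3 stroke→J2

b1 stroke at J1  (Se1: effort source, stroke at far end)
b0 stroke at J2  (J1 needs exactly one f-in)
b2 stroke at I1  (I1 integral (f out))
b3 stroke at J2  (J2 flow already set via bond 2)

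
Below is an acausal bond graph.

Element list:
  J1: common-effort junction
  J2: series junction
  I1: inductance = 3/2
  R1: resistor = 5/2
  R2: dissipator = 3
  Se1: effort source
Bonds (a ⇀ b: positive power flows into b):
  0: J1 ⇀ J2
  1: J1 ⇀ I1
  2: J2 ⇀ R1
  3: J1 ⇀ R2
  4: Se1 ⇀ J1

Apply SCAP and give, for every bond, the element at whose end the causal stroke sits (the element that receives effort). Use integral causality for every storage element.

#0 |J2
#1 |I1
#2 |R1
#3 |R2
#4 |J1

bond 4 →J1  (Se1: effort source, stroke at far end)
bond 0 →J2  (J1 effort already set via bond 4)
bond 1 →I1  (0-jn J1 has e-setter on 4)
bond 3 →R2  (common-e at J1 fixed by 4)
bond 2 →R1  (J2 needs exactly one f-in)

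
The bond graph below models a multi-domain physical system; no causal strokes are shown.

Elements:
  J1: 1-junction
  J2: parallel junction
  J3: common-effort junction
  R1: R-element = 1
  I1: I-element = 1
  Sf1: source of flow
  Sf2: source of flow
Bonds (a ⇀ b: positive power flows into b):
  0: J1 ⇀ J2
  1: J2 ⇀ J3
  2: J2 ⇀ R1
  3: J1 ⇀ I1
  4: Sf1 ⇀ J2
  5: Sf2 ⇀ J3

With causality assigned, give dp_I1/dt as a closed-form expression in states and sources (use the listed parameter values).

bond 4 stroke→Sf1  (Sf1: flow source, stroke at near end)
bond 5 stroke→Sf2  (Sf2 fixes flow; stroke at Sf2)
bond 1 stroke→J3  (J3 needs exactly one e-in)
bond 3 stroke→I1  (prefer integral on I1)
bond 0 stroke→J1  (common-f at J1 fixed by 3)
bond 2 stroke→J2  (closing 0-jn rule on J2)

dp_I1/dt = -F_Sf1 - F_Sf2 - p_I1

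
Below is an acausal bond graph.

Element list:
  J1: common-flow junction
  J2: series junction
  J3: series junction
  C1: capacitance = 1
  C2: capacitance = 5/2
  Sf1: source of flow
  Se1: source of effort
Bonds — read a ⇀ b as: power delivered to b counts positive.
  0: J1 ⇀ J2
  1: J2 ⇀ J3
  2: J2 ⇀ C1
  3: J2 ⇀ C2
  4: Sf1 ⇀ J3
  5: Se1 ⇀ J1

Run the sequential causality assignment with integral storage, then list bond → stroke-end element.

b4 stroke→Sf1  (source Sf1 imposes f)
b5 stroke→J1  (source Se1 imposes e)
b0 stroke→J2  (J1: last free bond brings flow in)
b1 stroke→J3  (common-f at J3 fixed by 4)
b2 stroke→J2  (J2: bond 1 brought flow, rest push out)
b3 stroke→J2  (J2 flow already set via bond 1)

#0 →J2
#1 →J3
#2 →J2
#3 →J2
#4 →Sf1
#5 →J1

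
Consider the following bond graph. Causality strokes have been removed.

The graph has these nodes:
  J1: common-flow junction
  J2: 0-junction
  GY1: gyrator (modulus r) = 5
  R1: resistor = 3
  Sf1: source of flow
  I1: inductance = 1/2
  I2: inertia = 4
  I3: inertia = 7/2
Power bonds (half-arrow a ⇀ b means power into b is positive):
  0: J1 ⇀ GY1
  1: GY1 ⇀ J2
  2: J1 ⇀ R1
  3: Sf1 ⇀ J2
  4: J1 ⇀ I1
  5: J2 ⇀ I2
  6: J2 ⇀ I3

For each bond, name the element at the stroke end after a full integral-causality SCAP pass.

bond 3 stroke→Sf1  (Sf1 (Sf) sets flow on bond)
bond 4 stroke→I1  (prefer integral on I1)
bond 0 stroke→J1  (1-jn J1 has f-setter on 4)
bond 2 stroke→J1  (J1 flow already set via bond 4)
bond 1 stroke→J2  (GY1 both-in/both-out from 0)
bond 5 stroke→I2  (common-e at J2 fixed by 1)
bond 6 stroke→I3  (J2 effort already set via bond 1)

β0 →J1
β1 →J2
β2 →J1
β3 →Sf1
β4 →I1
β5 →I2
β6 →I3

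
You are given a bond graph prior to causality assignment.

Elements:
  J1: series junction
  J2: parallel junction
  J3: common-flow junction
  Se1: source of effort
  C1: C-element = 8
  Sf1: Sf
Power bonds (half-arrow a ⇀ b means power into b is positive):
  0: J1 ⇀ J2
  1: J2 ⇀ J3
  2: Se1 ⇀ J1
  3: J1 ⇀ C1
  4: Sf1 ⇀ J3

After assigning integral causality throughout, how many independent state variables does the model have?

bond 2 stroke at J1  (Se1 fixes effort; stroke away)
bond 4 stroke at Sf1  (Sf1 fixes flow; stroke at Sf1)
bond 1 stroke at J3  (1-jn J3 has f-setter on 4)
bond 0 stroke at J2  (J2 needs exactly one e-in)
bond 3 stroke at J1  (J1 flow already set via bond 0)

1  (C1 all integral)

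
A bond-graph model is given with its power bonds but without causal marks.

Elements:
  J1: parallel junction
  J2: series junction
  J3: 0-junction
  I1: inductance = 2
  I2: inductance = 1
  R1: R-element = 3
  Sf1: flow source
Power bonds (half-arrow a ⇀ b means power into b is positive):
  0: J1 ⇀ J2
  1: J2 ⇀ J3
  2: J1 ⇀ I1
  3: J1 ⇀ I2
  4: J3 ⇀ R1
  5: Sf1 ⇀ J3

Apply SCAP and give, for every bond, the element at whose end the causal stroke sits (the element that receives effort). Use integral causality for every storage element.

β5 →Sf1  (Sf1 fixes flow; stroke at Sf1)
β2 →I1  (I1 outputs flow p/I1)
β3 →I2  (I2 outputs flow p/I2)
β0 →J1  (J1: last free bond brings effort in)
β1 →J2  (J2: bond 0 brought flow, rest push out)
β4 →J3  (only one effort-in slot at J3)

b0 |J1
b1 |J2
b2 |I1
b3 |I2
b4 |J3
b5 |Sf1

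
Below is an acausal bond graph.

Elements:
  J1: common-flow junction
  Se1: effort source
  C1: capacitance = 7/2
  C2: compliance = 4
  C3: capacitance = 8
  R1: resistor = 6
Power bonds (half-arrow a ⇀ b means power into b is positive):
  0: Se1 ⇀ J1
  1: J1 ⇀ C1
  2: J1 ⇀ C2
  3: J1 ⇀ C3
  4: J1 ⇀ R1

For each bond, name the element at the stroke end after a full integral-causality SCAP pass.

b0 stroke at J1
b1 stroke at J1
b2 stroke at J1
b3 stroke at J1
b4 stroke at R1

bond 0 →J1  (Se1: effort source, stroke at far end)
bond 1 →J1  (C1 integral (e out))
bond 2 →J1  (C2: C, integral causality)
bond 3 →J1  (C3 outputs effort q/C3)
bond 4 →R1  (J1: last free bond brings flow in)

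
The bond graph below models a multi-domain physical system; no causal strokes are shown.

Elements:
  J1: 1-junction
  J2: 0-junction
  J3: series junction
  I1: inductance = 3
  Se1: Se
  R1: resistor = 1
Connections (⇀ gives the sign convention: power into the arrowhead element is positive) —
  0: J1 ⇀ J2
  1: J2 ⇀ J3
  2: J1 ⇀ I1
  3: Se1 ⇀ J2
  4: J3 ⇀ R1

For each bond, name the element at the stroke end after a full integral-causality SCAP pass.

bond 3 stroke→J2  (Se1 (Se) sets effort on bond)
bond 0 stroke→J1  (J2 effort already set via bond 3)
bond 1 stroke→J3  (0-jn J2 has e-setter on 3)
bond 4 stroke→R1  (only one flow-in slot at J3)
bond 2 stroke→I1  (J1: last free bond brings flow in)

#0 →J1
#1 →J3
#2 →I1
#3 →J2
#4 →R1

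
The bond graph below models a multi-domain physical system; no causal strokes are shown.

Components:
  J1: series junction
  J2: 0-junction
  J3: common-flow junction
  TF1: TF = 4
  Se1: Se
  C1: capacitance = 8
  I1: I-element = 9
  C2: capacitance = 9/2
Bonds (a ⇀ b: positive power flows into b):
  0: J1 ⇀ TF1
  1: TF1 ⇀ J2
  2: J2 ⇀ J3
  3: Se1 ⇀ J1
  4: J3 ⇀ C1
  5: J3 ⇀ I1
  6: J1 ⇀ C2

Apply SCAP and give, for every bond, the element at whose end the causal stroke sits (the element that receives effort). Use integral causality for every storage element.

β3 stroke→J1  (Se1 (Se) sets effort on bond)
β4 stroke→J3  (prefer integral on C1)
β5 stroke→I1  (I1 outputs flow p/I1)
β2 stroke→J3  (common-f at J3 fixed by 5)
β1 stroke→J2  (only one effort-in slot at J2)
β0 stroke→TF1  (TF TF1: opposite of bond 1)
β6 stroke→J1  (J1 flow already set via bond 0)

b0 stroke→TF1
b1 stroke→J2
b2 stroke→J3
b3 stroke→J1
b4 stroke→J3
b5 stroke→I1
b6 stroke→J1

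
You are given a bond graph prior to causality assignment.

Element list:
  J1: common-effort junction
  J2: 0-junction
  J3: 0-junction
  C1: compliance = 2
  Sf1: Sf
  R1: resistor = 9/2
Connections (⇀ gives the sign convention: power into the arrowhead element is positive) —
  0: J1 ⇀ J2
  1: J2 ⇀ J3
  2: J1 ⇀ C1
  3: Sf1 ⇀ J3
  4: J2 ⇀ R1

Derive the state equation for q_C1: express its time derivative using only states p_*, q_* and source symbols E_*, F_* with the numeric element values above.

b3 |Sf1  (Sf1 (Sf) sets flow on bond)
b1 |J3  (closing 0-jn rule on J3)
b2 |J1  (prefer integral on C1)
b0 |J2  (J1: bond 2 brought effort, rest push out)
b4 |R1  (0-jn J2 has e-setter on 0)

dq_C1/dt = F_Sf1 - q_C1/9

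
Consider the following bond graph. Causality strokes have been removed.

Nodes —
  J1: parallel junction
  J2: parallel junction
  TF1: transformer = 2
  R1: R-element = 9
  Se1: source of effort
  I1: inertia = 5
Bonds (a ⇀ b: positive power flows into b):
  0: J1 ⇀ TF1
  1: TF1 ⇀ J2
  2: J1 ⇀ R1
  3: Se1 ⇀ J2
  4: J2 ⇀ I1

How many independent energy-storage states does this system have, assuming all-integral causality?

#3 stroke→J2  (source Se1 imposes e)
#1 stroke→TF1  (0-jn J2 has e-setter on 3)
#4 stroke→I1  (J2 effort already set via bond 3)
#0 stroke→J1  (TF TF1: opposite of bond 1)
#2 stroke→R1  (J1: bond 0 brought effort, rest push out)

1  (I1 all integral)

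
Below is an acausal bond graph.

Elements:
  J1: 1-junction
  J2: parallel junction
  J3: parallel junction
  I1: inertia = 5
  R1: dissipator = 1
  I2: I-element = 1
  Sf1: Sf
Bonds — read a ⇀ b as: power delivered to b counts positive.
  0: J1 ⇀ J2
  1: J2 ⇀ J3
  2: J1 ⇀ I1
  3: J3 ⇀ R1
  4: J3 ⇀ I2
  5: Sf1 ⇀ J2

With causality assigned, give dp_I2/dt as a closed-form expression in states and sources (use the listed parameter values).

bond 5 |Sf1  (Sf1 fixes flow; stroke at Sf1)
bond 2 |I1  (I1 integral (f out))
bond 0 |J1  (J1 flow already set via bond 2)
bond 1 |J2  (closing 0-jn rule on J2)
bond 4 |I2  (I2 integral (f out))
bond 3 |J3  (closing 0-jn rule on J3)

dp_I2/dt = F_Sf1 + p_I1/5 - p_I2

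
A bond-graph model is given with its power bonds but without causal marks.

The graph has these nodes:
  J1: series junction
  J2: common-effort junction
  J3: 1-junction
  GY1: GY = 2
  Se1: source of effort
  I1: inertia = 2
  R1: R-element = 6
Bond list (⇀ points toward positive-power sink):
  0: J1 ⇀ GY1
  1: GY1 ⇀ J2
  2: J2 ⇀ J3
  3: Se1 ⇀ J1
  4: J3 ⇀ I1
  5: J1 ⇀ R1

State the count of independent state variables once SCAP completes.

1  (I1 all integral)

b3 |J1  (Se1 (Se) sets effort on bond)
b4 |I1  (prefer integral on I1)
b2 |J3  (J3: bond 4 brought flow, rest push out)
b1 |J2  (J2 needs exactly one e-in)
b0 |J1  (GY1 both-in/both-out from 1)
b5 |R1  (only one flow-in slot at J1)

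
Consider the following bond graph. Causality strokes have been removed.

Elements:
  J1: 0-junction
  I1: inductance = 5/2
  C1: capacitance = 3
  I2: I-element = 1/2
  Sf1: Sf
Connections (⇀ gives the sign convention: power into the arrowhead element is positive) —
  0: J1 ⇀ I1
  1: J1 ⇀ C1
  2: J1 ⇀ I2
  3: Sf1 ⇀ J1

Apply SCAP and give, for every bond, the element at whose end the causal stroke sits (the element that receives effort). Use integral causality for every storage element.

#0 |I1
#1 |J1
#2 |I2
#3 |Sf1

#3 stroke→Sf1  (Sf1 fixes flow; stroke at Sf1)
#0 stroke→I1  (I1: I, integral causality)
#1 stroke→J1  (C1: C, integral causality)
#2 stroke→I2  (0-jn J1 has e-setter on 1)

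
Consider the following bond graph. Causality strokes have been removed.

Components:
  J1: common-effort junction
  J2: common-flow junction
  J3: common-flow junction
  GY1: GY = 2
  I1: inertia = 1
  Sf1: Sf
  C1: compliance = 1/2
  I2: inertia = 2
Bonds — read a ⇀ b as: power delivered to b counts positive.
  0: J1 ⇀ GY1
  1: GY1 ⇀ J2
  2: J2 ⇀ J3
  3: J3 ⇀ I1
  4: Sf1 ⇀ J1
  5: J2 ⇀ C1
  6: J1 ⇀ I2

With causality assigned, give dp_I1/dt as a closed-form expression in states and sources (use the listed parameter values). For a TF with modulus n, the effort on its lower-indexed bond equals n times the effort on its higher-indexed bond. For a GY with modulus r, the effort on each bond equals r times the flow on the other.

dp_I1/dt = 2*F_Sf1 - p_I2 - 2*q_C1

β4 stroke at Sf1  (Sf1: flow source, stroke at near end)
β3 stroke at I1  (I1: I, integral causality)
β2 stroke at J3  (J3: bond 3 brought flow, rest push out)
β1 stroke at J2  (J2: bond 2 brought flow, rest push out)
β5 stroke at J2  (J2 flow already set via bond 2)
β0 stroke at J1  (through GY1, causality inverts; strokes same side of GY1)
β6 stroke at I2  (0-jn J1 has e-setter on 0)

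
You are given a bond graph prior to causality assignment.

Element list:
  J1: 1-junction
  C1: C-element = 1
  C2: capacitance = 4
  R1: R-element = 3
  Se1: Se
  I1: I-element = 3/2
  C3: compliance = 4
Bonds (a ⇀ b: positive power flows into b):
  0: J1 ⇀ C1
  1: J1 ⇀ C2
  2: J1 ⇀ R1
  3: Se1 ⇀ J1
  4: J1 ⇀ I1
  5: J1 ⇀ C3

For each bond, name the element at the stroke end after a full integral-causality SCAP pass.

β0 |J1
β1 |J1
β2 |J1
β3 |J1
β4 |I1
β5 |J1

bond 3 stroke at J1  (Se1: effort source, stroke at far end)
bond 0 stroke at J1  (C1 outputs effort q/C1)
bond 1 stroke at J1  (prefer integral on C2)
bond 4 stroke at I1  (I1 integral (f out))
bond 2 stroke at J1  (J1 flow already set via bond 4)
bond 5 stroke at J1  (J1: bond 4 brought flow, rest push out)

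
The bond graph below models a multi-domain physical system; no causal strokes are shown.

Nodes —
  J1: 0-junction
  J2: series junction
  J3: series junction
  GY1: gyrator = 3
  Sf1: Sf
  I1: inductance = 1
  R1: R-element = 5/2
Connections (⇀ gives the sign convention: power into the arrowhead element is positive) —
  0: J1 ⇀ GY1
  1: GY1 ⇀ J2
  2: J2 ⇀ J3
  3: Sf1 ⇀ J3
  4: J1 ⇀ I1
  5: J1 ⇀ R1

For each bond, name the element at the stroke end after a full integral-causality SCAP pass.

bond 0 |J1
bond 1 |J2
bond 2 |J3
bond 3 |Sf1
bond 4 |I1
bond 5 |R1

bond 3 stroke→Sf1  (Sf1 fixes flow; stroke at Sf1)
bond 2 stroke→J3  (1-jn J3 has f-setter on 3)
bond 1 stroke→J2  (J2: bond 2 brought flow, rest push out)
bond 0 stroke→J1  (through GY1, causality inverts; strokes same side of GY1)
bond 4 stroke→I1  (J1: bond 0 brought effort, rest push out)
bond 5 stroke→R1  (common-e at J1 fixed by 0)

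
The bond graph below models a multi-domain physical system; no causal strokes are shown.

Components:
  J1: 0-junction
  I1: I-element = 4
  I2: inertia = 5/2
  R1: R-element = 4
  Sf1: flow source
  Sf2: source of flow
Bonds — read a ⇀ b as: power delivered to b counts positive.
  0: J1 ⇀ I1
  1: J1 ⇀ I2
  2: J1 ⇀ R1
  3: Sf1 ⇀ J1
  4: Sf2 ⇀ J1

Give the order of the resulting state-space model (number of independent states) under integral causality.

b3 →Sf1  (source Sf1 imposes f)
b4 →Sf2  (Sf2 fixes flow; stroke at Sf2)
b0 →I1  (I1 outputs flow p/I1)
b1 →I2  (I2: I, integral causality)
b2 →J1  (J1: last free bond brings effort in)

2  (I1, I2 all integral)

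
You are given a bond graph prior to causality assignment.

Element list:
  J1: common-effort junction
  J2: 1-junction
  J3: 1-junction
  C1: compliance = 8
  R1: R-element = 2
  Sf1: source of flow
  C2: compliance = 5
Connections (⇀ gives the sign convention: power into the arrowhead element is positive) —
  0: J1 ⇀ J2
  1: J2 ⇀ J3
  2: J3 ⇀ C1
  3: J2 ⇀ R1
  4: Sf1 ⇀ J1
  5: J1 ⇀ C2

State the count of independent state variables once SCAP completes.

2  (C1, C2 all integral)

bond 4 →Sf1  (Sf1: flow source, stroke at near end)
bond 2 →J3  (C1 integral (e out))
bond 1 →J2  (closing 1-jn rule on J3)
bond 5 →J1  (prefer integral on C2)
bond 0 →J2  (J1 effort already set via bond 5)
bond 3 →R1  (J2: last free bond brings flow in)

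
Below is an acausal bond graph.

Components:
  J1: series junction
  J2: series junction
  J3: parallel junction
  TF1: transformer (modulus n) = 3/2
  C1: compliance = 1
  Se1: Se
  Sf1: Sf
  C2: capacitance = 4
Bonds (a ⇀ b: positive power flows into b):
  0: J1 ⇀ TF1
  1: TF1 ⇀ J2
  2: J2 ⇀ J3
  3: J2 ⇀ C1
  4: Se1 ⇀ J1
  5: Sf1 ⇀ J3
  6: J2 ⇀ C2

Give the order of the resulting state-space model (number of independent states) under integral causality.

b4 →J1  (Se1 fixes effort; stroke away)
b5 →Sf1  (Sf1: flow source, stroke at near end)
b0 →TF1  (J1: last free bond brings flow in)
b2 →J3  (J3: last free bond brings effort in)
b1 →J2  (through TF1, causality passes straight; one stroke at TF1)
b3 →J2  (1-jn J2 has f-setter on 2)
b6 →J2  (common-f at J2 fixed by 2)

2  (C1, C2 all integral)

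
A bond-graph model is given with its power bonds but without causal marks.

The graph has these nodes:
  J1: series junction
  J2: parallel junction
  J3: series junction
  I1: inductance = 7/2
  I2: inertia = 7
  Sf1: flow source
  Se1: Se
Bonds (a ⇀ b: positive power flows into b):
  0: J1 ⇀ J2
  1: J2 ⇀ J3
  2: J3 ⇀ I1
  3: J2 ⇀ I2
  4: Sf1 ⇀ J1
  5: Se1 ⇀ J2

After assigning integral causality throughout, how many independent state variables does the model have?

b4 stroke at Sf1  (source Sf1 imposes f)
b5 stroke at J2  (Se1: effort source, stroke at far end)
b0 stroke at J1  (1-jn J1 has f-setter on 4)
b1 stroke at J3  (J2 effort already set via bond 5)
b3 stroke at I2  (J2 effort already set via bond 5)
b2 stroke at I1  (J3 needs exactly one f-in)

2  (I1, I2 all integral)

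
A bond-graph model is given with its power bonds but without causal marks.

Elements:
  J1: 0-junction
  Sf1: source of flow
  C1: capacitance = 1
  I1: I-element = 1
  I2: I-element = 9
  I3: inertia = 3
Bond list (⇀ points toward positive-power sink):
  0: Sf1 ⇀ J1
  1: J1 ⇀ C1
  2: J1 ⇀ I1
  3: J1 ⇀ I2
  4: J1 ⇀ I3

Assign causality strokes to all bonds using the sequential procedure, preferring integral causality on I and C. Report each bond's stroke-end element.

bond 0 →Sf1
bond 1 →J1
bond 2 →I1
bond 3 →I2
bond 4 →I3

β0 stroke→Sf1  (Sf1 (Sf) sets flow on bond)
β1 stroke→J1  (C1: C, integral causality)
β2 stroke→I1  (common-e at J1 fixed by 1)
β3 stroke→I2  (J1 effort already set via bond 1)
β4 stroke→I3  (J1: bond 1 brought effort, rest push out)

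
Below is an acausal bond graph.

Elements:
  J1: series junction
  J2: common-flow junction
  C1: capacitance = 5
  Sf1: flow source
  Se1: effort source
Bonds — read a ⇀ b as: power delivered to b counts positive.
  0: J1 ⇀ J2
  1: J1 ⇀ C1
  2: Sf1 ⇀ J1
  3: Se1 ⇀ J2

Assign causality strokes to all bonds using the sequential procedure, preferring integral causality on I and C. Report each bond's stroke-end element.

β2 |Sf1  (Sf1 fixes flow; stroke at Sf1)
β3 |J2  (Se1: effort source, stroke at far end)
β0 |J1  (J1 flow already set via bond 2)
β1 |J1  (common-f at J1 fixed by 2)

bond 0 →J1
bond 1 →J1
bond 2 →Sf1
bond 3 →J2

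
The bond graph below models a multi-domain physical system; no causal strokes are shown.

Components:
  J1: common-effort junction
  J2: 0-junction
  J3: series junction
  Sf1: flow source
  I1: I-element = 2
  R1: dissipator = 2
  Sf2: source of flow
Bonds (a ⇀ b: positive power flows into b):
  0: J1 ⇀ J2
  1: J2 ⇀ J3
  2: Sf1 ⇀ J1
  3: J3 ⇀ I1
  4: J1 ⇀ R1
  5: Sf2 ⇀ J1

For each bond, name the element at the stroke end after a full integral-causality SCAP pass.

bond 2 |Sf1  (Sf1: flow source, stroke at near end)
bond 5 |Sf2  (Sf2 (Sf) sets flow on bond)
bond 3 |I1  (I1 integral (f out))
bond 1 |J3  (1-jn J3 has f-setter on 3)
bond 0 |J2  (closing 0-jn rule on J2)
bond 4 |J1  (J1 needs exactly one e-in)

bond 0 →J2
bond 1 →J3
bond 2 →Sf1
bond 3 →I1
bond 4 →J1
bond 5 →Sf2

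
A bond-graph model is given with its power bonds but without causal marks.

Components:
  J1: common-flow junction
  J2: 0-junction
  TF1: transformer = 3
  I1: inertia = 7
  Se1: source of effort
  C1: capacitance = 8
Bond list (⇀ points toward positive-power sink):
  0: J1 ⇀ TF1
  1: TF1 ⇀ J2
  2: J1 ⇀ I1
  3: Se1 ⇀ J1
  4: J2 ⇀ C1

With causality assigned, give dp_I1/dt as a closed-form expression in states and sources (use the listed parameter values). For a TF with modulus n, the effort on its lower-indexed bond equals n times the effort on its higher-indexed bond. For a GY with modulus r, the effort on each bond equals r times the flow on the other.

#3 |J1  (source Se1 imposes e)
#2 |I1  (I1 outputs flow p/I1)
#0 |J1  (1-jn J1 has f-setter on 2)
#1 |TF1  (TF1 one-in-one-out from 0)
#4 |J2  (J2 needs exactly one e-in)

dp_I1/dt = E_Se1 - 3*q_C1/8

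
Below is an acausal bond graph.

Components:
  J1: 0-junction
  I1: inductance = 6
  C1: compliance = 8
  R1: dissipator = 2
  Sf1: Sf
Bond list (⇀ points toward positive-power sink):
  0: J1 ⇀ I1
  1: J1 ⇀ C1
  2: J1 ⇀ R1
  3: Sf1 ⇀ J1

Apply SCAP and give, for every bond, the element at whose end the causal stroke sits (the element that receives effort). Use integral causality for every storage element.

β0 stroke at I1
β1 stroke at J1
β2 stroke at R1
β3 stroke at Sf1

b3 →Sf1  (Sf1 (Sf) sets flow on bond)
b0 →I1  (I1: I, integral causality)
b1 →J1  (prefer integral on C1)
b2 →R1  (J1 effort already set via bond 1)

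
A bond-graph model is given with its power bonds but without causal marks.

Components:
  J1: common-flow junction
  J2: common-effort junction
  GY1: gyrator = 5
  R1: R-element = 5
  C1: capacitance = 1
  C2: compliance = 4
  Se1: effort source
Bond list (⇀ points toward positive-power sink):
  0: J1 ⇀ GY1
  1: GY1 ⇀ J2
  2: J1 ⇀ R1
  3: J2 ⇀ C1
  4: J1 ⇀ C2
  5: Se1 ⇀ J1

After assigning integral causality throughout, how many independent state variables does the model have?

2  (C1, C2 all integral)

bond 5 |J1  (Se1 (Se) sets effort on bond)
bond 3 |J2  (prefer integral on C1)
bond 1 |GY1  (J2: bond 3 brought effort, rest push out)
bond 0 |GY1  (GY1: gyrator matches bond 1)
bond 2 |J1  (J1: bond 0 brought flow, rest push out)
bond 4 |J1  (common-f at J1 fixed by 0)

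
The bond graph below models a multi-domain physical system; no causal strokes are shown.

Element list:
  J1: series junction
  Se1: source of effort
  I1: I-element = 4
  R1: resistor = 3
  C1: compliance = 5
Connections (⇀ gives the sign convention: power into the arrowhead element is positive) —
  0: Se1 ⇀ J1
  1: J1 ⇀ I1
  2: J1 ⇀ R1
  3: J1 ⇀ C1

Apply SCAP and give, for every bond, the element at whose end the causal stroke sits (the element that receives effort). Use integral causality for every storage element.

#0 stroke→J1
#1 stroke→I1
#2 stroke→J1
#3 stroke→J1

b0 |J1  (Se1 fixes effort; stroke away)
b1 |I1  (I1: I, integral causality)
b2 |J1  (J1 flow already set via bond 1)
b3 |J1  (J1 flow already set via bond 1)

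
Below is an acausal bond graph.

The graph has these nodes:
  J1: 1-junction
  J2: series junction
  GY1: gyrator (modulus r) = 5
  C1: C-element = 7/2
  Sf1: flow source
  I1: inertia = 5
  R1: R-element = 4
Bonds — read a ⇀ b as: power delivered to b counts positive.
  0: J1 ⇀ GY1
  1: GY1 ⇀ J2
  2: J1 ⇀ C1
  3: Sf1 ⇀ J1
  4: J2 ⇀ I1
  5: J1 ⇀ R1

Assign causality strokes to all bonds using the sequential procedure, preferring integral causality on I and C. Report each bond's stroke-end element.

bond 0 →J1
bond 1 →J2
bond 2 →J1
bond 3 →Sf1
bond 4 →I1
bond 5 →J1

b3 |Sf1  (source Sf1 imposes f)
b0 |J1  (common-f at J1 fixed by 3)
b2 |J1  (common-f at J1 fixed by 3)
b5 |J1  (J1: bond 3 brought flow, rest push out)
b1 |J2  (GY GY1: same side as bond 0)
b4 |I1  (closing 1-jn rule on J2)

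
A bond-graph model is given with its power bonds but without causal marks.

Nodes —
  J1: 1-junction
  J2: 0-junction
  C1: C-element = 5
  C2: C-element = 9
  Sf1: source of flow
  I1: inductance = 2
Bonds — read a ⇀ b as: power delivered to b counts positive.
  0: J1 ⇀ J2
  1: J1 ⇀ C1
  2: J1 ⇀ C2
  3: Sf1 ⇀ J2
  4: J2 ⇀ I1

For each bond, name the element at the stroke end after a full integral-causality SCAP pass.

β3 →Sf1  (source Sf1 imposes f)
β1 →J1  (prefer integral on C1)
β2 →J1  (C2 outputs effort q/C2)
β0 →J2  (closing 1-jn rule on J1)
β4 →I1  (common-e at J2 fixed by 0)

bond 0 stroke at J2
bond 1 stroke at J1
bond 2 stroke at J1
bond 3 stroke at Sf1
bond 4 stroke at I1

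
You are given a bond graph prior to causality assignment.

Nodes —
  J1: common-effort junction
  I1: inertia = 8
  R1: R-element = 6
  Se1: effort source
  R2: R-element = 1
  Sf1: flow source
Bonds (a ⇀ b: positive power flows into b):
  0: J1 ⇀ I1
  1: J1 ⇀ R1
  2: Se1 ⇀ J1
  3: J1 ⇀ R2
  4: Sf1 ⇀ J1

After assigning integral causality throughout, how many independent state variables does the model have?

#2 stroke at J1  (Se1 (Se) sets effort on bond)
#4 stroke at Sf1  (source Sf1 imposes f)
#0 stroke at I1  (common-e at J1 fixed by 2)
#1 stroke at R1  (common-e at J1 fixed by 2)
#3 stroke at R2  (0-jn J1 has e-setter on 2)

1  (I1 all integral)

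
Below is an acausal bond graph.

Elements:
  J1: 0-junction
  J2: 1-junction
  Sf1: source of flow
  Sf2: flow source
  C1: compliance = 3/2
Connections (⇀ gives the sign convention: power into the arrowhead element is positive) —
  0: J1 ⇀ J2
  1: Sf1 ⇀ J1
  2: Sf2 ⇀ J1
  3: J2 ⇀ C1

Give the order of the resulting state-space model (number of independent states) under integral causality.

bond 1 stroke→Sf1  (Sf1 (Sf) sets flow on bond)
bond 2 stroke→Sf2  (Sf2 (Sf) sets flow on bond)
bond 0 stroke→J1  (closing 0-jn rule on J1)
bond 3 stroke→J2  (J2 flow already set via bond 0)

1  (C1 all integral)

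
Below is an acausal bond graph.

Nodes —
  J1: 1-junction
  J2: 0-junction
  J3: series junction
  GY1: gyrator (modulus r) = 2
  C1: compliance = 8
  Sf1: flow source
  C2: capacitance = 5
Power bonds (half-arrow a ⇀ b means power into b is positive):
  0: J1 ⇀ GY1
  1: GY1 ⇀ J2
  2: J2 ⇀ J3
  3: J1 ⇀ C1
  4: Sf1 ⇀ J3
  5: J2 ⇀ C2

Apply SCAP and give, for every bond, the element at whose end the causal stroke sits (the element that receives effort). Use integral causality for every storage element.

β0 |GY1
β1 |GY1
β2 |J3
β3 |J1
β4 |Sf1
β5 |J2

bond 4 →Sf1  (Sf1 fixes flow; stroke at Sf1)
bond 2 →J3  (common-f at J3 fixed by 4)
bond 3 →J1  (C1: C, integral causality)
bond 0 →GY1  (J1 needs exactly one f-in)
bond 1 →GY1  (through GY1, causality inverts; strokes same side of GY1)
bond 5 →J2  (J2: last free bond brings effort in)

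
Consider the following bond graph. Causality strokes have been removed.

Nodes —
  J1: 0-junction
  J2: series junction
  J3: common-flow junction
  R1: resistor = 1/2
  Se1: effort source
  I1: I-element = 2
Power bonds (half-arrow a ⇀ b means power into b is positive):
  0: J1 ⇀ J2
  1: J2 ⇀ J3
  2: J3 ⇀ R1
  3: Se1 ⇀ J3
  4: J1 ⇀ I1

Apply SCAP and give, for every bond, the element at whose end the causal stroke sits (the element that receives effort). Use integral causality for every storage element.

bond 0 →J1
bond 1 →J2
bond 2 →J3
bond 3 →J3
bond 4 →I1

β3 stroke→J3  (Se1 fixes effort; stroke away)
β4 stroke→I1  (I1: I, integral causality)
β0 stroke→J1  (closing 0-jn rule on J1)
β1 stroke→J2  (J2 flow already set via bond 0)
β2 stroke→J3  (J3 flow already set via bond 1)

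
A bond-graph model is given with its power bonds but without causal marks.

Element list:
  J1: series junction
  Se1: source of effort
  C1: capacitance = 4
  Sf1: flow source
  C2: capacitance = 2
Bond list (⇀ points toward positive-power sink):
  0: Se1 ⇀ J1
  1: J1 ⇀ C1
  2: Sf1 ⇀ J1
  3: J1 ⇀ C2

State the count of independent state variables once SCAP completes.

bond 0 →J1  (Se1: effort source, stroke at far end)
bond 2 →Sf1  (source Sf1 imposes f)
bond 1 →J1  (1-jn J1 has f-setter on 2)
bond 3 →J1  (1-jn J1 has f-setter on 2)

2  (C1, C2 all integral)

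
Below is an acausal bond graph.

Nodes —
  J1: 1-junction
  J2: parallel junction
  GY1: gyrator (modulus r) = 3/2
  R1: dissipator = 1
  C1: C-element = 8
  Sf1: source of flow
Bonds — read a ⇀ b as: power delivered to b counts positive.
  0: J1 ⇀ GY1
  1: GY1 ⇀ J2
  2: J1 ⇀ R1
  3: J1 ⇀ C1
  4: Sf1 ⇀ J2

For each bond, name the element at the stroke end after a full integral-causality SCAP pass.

#0 stroke→J1
#1 stroke→J2
#2 stroke→R1
#3 stroke→J1
#4 stroke→Sf1

b4 →Sf1  (Sf1 fixes flow; stroke at Sf1)
b1 →J2  (J2: last free bond brings effort in)
b0 →J1  (through GY1, causality inverts; strokes same side of GY1)
b3 →J1  (prefer integral on C1)
b2 →R1  (J1 needs exactly one f-in)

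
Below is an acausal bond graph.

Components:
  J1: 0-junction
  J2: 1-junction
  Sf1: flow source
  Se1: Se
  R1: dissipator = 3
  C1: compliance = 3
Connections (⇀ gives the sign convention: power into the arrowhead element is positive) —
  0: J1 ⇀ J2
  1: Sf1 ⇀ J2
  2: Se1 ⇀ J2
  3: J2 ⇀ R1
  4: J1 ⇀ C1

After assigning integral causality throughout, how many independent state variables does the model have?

#1 stroke at Sf1  (Sf1 (Sf) sets flow on bond)
#2 stroke at J2  (Se1 fixes effort; stroke away)
#0 stroke at J2  (J2 flow already set via bond 1)
#3 stroke at J2  (common-f at J2 fixed by 1)
#4 stroke at J1  (only one effort-in slot at J1)

1  (C1 all integral)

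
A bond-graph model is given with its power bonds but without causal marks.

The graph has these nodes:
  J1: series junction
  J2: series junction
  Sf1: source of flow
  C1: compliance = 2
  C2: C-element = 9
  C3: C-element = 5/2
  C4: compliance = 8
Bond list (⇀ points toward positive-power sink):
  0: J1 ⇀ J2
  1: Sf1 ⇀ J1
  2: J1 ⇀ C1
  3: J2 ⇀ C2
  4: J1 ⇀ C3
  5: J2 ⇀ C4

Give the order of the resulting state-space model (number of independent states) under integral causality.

#1 stroke→Sf1  (source Sf1 imposes f)
#0 stroke→J1  (common-f at J1 fixed by 1)
#2 stroke→J1  (1-jn J1 has f-setter on 1)
#4 stroke→J1  (J1 flow already set via bond 1)
#3 stroke→J2  (1-jn J2 has f-setter on 0)
#5 stroke→J2  (1-jn J2 has f-setter on 0)

4  (C1, C2, C3, C4 all integral)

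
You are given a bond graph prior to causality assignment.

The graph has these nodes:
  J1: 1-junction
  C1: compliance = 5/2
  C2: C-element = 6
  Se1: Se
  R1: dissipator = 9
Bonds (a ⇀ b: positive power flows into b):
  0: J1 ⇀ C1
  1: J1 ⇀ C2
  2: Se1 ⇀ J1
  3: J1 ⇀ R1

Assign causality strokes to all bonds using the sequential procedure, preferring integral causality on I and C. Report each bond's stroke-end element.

b0 →J1
b1 →J1
b2 →J1
b3 →R1

bond 2 stroke→J1  (Se1 (Se) sets effort on bond)
bond 0 stroke→J1  (C1: C, integral causality)
bond 1 stroke→J1  (C2: C, integral causality)
bond 3 stroke→R1  (closing 1-jn rule on J1)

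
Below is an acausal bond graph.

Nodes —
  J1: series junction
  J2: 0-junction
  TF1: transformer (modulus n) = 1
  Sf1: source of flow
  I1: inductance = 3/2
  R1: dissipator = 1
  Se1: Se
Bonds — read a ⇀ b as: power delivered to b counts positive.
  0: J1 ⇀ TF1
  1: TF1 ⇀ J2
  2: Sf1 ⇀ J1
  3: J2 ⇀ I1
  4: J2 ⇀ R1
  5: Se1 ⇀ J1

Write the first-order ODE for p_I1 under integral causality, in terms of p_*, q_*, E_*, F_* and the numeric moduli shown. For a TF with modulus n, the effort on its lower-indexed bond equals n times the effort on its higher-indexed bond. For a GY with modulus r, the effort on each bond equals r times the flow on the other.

b2 stroke→Sf1  (Sf1: flow source, stroke at near end)
b5 stroke→J1  (source Se1 imposes e)
b0 stroke→J1  (common-f at J1 fixed by 2)
b1 stroke→TF1  (TF1 one-in-one-out from 0)
b3 stroke→I1  (I1: I, integral causality)
b4 stroke→J2  (only one effort-in slot at J2)

dp_I1/dt = F_Sf1 - 2*p_I1/3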